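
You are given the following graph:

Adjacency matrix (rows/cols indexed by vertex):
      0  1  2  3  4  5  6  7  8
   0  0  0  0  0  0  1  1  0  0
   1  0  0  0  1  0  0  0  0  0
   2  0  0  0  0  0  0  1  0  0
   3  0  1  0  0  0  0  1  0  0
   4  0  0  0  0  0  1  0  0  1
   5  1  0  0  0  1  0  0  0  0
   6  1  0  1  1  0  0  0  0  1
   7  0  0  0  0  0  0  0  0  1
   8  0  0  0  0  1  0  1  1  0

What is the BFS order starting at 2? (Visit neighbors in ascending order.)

BFS from vertex 2 (neighbors processed in ascending order):
Visit order: 2, 6, 0, 3, 8, 5, 1, 4, 7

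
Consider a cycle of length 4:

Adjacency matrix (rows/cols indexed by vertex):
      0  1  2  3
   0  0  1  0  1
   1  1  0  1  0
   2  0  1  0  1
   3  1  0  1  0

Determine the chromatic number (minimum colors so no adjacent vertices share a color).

This is an even cycle (C_4). Even cycles are bipartite.
Chromatic number = 2.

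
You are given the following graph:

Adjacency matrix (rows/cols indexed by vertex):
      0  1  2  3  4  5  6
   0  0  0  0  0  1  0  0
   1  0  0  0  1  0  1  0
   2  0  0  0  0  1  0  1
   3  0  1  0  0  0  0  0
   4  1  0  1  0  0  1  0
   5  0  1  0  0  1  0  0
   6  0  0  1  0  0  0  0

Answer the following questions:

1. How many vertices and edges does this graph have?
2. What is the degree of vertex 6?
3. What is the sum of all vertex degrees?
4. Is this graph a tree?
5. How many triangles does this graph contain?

Count: 7 vertices, 6 edges.
Vertex 6 has neighbors [2], degree = 1.
Handshaking lemma: 2 * 6 = 12.
A graph is a tree iff it is connected and has exactly n-1 edges. This graph is connected (all 7 vertices in one component) and has 7-1 = 6 edges. It is a tree.
Number of triangles = 0.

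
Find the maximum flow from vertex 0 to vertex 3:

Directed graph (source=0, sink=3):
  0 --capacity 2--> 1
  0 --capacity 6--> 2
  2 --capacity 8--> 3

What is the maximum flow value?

Computing max flow:
  Flow on (0->2): 6/6
  Flow on (2->3): 6/8
Maximum flow = 6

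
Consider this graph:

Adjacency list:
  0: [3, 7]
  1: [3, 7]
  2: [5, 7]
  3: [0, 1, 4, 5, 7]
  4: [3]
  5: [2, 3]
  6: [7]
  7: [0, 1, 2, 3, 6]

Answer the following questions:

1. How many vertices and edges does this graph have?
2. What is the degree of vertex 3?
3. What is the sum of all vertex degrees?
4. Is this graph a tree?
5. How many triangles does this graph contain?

Count: 8 vertices, 10 edges.
Vertex 3 has neighbors [0, 1, 4, 5, 7], degree = 5.
Handshaking lemma: 2 * 10 = 20.
A tree on 8 vertices has 7 edges. This graph has 10 edges (3 extra). Not a tree.
Number of triangles = 2.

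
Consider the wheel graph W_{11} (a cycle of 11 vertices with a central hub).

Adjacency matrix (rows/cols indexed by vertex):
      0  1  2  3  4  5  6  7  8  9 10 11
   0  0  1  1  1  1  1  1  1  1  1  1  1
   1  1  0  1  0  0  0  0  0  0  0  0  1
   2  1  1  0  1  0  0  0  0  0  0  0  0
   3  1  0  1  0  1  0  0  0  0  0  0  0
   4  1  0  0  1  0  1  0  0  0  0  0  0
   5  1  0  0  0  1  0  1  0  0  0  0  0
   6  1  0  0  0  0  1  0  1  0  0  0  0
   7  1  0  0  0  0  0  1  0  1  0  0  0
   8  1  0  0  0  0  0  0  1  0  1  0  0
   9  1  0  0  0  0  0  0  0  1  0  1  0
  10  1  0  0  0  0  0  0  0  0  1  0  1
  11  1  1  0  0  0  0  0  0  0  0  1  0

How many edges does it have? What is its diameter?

Wheel graph W_{11}: 11 cycle edges + 11 spoke edges = 22 edges.
The hub is distance 1 from all cycle vertices. Max distance between cycle vertices through hub is 2.
Diameter = 2.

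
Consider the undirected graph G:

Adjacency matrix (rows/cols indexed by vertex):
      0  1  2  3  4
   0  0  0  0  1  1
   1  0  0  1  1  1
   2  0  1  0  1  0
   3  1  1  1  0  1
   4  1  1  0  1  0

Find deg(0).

Vertex 0 has neighbors [3, 4], so deg(0) = 2.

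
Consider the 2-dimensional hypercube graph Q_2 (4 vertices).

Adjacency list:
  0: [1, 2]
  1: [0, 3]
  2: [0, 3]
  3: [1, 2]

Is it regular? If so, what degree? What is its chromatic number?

In Q_2, every vertex has exactly 2 neighbors (flip one of 2 bits), so it is 2-regular.
Q_2 is bipartite (partition by bit-parity), so chromatic number = 2.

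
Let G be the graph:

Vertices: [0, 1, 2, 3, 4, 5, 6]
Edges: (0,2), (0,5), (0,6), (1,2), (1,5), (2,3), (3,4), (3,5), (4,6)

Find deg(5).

Vertex 5 has neighbors [0, 1, 3], so deg(5) = 3.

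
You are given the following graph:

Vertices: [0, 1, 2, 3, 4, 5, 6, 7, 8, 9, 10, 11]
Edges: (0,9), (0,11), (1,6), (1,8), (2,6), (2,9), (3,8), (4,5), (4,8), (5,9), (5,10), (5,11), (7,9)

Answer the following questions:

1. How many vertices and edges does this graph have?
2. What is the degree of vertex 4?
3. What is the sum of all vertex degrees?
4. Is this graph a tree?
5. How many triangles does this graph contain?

Count: 12 vertices, 13 edges.
Vertex 4 has neighbors [5, 8], degree = 2.
Handshaking lemma: 2 * 13 = 26.
A tree on 12 vertices has 11 edges. This graph has 13 edges (2 extra). Not a tree.
Number of triangles = 0.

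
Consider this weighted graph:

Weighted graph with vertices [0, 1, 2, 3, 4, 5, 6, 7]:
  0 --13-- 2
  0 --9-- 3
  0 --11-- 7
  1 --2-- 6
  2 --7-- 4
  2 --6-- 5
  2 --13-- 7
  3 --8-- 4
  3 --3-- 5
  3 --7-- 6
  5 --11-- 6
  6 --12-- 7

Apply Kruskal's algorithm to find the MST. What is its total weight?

Applying Kruskal's algorithm (sort edges by weight, add if no cycle):
  Add (1,6) w=2
  Add (3,5) w=3
  Add (2,5) w=6
  Add (2,4) w=7
  Add (3,6) w=7
  Skip (3,4) w=8 (creates cycle)
  Add (0,3) w=9
  Add (0,7) w=11
  Skip (5,6) w=11 (creates cycle)
  Skip (6,7) w=12 (creates cycle)
  Skip (0,2) w=13 (creates cycle)
  Skip (2,7) w=13 (creates cycle)
MST weight = 45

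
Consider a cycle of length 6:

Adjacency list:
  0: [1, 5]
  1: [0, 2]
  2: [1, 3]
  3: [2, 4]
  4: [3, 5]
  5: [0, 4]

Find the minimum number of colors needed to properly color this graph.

This is an even cycle (C_6). Even cycles are bipartite.
Chromatic number = 2.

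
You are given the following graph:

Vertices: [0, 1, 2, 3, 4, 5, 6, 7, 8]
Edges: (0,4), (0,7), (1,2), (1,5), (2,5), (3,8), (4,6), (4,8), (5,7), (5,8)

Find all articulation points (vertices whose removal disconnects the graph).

An articulation point is a vertex whose removal disconnects the graph.
Articulation points: [4, 5, 8]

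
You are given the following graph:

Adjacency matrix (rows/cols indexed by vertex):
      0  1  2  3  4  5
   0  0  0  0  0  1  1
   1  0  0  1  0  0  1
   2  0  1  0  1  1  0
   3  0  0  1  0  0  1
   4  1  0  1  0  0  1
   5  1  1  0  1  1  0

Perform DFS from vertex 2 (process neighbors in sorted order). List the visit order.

DFS from vertex 2 (neighbors processed in ascending order):
Visit order: 2, 1, 5, 0, 4, 3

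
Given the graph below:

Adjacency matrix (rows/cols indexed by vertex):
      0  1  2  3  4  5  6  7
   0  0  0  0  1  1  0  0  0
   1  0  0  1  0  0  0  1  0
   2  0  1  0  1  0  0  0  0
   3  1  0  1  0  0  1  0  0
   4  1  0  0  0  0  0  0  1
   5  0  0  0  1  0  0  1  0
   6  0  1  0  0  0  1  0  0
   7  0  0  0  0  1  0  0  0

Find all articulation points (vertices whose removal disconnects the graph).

An articulation point is a vertex whose removal disconnects the graph.
Articulation points: [0, 3, 4]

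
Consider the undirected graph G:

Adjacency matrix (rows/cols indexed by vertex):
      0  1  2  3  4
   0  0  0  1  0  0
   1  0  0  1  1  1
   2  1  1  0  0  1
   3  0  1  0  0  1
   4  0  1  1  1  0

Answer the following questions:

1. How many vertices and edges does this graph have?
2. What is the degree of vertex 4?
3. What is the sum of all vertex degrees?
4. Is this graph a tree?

Count: 5 vertices, 6 edges.
Vertex 4 has neighbors [1, 2, 3], degree = 3.
Handshaking lemma: 2 * 6 = 12.
A tree on 5 vertices has 4 edges. This graph has 6 edges (2 extra). Not a tree.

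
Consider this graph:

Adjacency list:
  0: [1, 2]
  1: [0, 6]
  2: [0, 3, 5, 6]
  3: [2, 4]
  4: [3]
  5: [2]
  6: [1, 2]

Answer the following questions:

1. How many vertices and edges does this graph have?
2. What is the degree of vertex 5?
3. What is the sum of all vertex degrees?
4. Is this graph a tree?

Count: 7 vertices, 7 edges.
Vertex 5 has neighbors [2], degree = 1.
Handshaking lemma: 2 * 7 = 14.
A tree on 7 vertices has 6 edges. This graph has 7 edges (1 extra). Not a tree.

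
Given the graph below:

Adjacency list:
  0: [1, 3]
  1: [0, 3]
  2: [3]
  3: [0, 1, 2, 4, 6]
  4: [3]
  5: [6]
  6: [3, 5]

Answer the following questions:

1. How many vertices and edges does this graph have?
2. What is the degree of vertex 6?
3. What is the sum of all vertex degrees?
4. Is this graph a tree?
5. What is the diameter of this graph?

Count: 7 vertices, 7 edges.
Vertex 6 has neighbors [3, 5], degree = 2.
Handshaking lemma: 2 * 7 = 14.
A tree on 7 vertices has 6 edges. This graph has 7 edges (1 extra). Not a tree.
Diameter (longest shortest path) = 3.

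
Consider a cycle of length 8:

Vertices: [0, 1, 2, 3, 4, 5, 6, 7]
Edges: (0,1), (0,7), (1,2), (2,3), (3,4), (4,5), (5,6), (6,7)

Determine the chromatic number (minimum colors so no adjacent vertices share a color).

This is an even cycle (C_8). Even cycles are bipartite.
Chromatic number = 2.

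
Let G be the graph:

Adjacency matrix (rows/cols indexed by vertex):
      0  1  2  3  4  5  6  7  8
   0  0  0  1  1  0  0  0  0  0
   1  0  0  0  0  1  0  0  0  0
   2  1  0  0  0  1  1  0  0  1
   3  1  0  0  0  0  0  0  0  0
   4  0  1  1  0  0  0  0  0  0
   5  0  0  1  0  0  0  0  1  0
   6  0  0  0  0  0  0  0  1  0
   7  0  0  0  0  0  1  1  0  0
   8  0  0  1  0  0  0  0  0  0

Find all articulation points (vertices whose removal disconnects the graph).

An articulation point is a vertex whose removal disconnects the graph.
Articulation points: [0, 2, 4, 5, 7]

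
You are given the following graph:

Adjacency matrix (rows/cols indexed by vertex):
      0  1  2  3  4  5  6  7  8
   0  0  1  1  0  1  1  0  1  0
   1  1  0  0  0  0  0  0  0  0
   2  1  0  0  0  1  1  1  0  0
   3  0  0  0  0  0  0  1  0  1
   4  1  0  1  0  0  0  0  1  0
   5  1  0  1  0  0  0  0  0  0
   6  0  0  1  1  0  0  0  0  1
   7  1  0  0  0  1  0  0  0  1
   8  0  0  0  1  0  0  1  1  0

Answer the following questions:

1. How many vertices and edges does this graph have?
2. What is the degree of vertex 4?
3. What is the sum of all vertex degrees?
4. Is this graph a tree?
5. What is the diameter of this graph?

Count: 9 vertices, 13 edges.
Vertex 4 has neighbors [0, 2, 7], degree = 3.
Handshaking lemma: 2 * 13 = 26.
A tree on 9 vertices has 8 edges. This graph has 13 edges (5 extra). Not a tree.
Diameter (longest shortest path) = 4.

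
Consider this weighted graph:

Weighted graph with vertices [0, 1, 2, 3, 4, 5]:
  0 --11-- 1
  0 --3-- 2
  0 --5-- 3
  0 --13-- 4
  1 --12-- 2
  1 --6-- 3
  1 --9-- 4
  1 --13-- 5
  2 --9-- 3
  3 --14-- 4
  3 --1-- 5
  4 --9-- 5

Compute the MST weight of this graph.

Applying Kruskal's algorithm (sort edges by weight, add if no cycle):
  Add (3,5) w=1
  Add (0,2) w=3
  Add (0,3) w=5
  Add (1,3) w=6
  Add (1,4) w=9
  Skip (2,3) w=9 (creates cycle)
  Skip (4,5) w=9 (creates cycle)
  Skip (0,1) w=11 (creates cycle)
  Skip (1,2) w=12 (creates cycle)
  Skip (0,4) w=13 (creates cycle)
  Skip (1,5) w=13 (creates cycle)
  Skip (3,4) w=14 (creates cycle)
MST weight = 24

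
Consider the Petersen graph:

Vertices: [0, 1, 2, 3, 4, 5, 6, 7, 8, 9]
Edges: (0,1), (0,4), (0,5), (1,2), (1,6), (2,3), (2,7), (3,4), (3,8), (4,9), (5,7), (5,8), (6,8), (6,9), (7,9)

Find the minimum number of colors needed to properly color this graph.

The Petersen graph contains odd cycles (e.g. the outer 5-cycle), so chi >= 3.
A proper 3-coloring exists (it is a well-known 3-chromatic graph).
Chromatic number = 3.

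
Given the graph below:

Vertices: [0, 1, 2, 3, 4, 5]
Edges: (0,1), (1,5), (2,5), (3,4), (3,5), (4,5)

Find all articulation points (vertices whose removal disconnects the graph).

An articulation point is a vertex whose removal disconnects the graph.
Articulation points: [1, 5]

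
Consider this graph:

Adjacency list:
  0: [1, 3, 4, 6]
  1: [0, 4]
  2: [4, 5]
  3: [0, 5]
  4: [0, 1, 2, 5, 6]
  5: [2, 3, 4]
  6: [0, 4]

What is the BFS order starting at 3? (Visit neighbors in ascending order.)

BFS from vertex 3 (neighbors processed in ascending order):
Visit order: 3, 0, 5, 1, 4, 6, 2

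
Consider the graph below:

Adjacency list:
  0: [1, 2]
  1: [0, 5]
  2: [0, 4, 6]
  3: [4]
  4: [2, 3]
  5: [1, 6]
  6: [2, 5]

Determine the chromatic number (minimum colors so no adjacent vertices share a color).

The graph has a maximum clique of size 2 (lower bound on chromatic number).
A valid 3-coloring: {0: 1, 1: 0, 2: 0, 3: 0, 4: 1, 5: 1, 6: 2}.
No proper 2-coloring exists (verified by exhaustive search).
Chromatic number = 3.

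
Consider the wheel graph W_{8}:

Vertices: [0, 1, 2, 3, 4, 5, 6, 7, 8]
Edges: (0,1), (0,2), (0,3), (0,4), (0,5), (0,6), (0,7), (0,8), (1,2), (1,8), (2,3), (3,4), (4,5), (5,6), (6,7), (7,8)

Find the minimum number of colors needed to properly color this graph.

W_{8} = C_{8} plus a hub adjacent to every cycle vertex.
The outer cycle needs 2 colors (even cycle); the hub is adjacent to all of them so needs a fresh color.
Chromatic number = 2 + 1 = 3.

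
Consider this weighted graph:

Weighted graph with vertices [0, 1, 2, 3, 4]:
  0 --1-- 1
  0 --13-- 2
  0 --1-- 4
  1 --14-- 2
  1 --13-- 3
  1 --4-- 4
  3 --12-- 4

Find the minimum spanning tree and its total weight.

Applying Kruskal's algorithm (sort edges by weight, add if no cycle):
  Add (0,4) w=1
  Add (0,1) w=1
  Skip (1,4) w=4 (creates cycle)
  Add (3,4) w=12
  Add (0,2) w=13
  Skip (1,3) w=13 (creates cycle)
  Skip (1,2) w=14 (creates cycle)
MST weight = 27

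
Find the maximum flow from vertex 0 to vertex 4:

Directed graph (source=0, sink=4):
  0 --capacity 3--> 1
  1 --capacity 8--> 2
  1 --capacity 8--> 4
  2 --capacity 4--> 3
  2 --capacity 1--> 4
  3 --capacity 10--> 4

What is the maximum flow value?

Computing max flow:
  Flow on (0->1): 3/3
  Flow on (1->4): 3/8
Maximum flow = 3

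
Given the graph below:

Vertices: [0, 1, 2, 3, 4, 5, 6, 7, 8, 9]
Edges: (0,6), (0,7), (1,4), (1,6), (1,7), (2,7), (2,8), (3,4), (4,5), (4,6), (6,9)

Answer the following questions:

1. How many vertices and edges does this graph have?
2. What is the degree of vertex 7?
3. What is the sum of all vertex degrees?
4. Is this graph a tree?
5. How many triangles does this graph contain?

Count: 10 vertices, 11 edges.
Vertex 7 has neighbors [0, 1, 2], degree = 3.
Handshaking lemma: 2 * 11 = 22.
A tree on 10 vertices has 9 edges. This graph has 11 edges (2 extra). Not a tree.
Number of triangles = 1.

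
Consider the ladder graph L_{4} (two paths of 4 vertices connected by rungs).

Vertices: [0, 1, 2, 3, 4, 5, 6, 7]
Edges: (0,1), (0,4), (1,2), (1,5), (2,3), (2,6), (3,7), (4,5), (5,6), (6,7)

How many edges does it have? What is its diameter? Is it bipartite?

Ladder graph L_{4}: 4 rungs + 2 * (4-1) path edges = 4 + 6 = 10 edges.
Diameter = 4.
Ladder graphs are bipartite (alternating coloring along each path).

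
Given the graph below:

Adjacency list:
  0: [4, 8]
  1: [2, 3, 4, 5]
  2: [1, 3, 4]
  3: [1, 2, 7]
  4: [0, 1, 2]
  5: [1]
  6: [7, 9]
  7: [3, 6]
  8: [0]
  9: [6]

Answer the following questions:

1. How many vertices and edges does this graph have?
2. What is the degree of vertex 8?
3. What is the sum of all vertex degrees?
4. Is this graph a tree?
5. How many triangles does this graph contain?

Count: 10 vertices, 11 edges.
Vertex 8 has neighbors [0], degree = 1.
Handshaking lemma: 2 * 11 = 22.
A tree on 10 vertices has 9 edges. This graph has 11 edges (2 extra). Not a tree.
Number of triangles = 2.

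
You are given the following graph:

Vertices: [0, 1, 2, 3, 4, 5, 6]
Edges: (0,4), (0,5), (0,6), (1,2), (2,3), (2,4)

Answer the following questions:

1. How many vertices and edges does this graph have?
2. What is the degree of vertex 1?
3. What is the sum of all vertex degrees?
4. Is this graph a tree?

Count: 7 vertices, 6 edges.
Vertex 1 has neighbors [2], degree = 1.
Handshaking lemma: 2 * 6 = 12.
A graph is a tree iff it is connected and has exactly n-1 edges. This graph is connected (all 7 vertices in one component) and has 7-1 = 6 edges. It is a tree.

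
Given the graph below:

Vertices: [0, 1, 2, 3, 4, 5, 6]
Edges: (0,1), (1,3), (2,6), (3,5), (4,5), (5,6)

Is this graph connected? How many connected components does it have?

Checking connectivity: the graph has 1 connected component(s).
All vertices are reachable from each other. The graph IS connected.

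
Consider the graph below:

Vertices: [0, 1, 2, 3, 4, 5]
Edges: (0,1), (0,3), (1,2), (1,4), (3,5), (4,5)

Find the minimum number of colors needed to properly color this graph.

The graph has a maximum clique of size 2 (lower bound on chromatic number).
A valid 3-coloring: {0: 1, 1: 0, 2: 1, 3: 0, 4: 1, 5: 2}.
No proper 2-coloring exists (verified by exhaustive search).
Chromatic number = 3.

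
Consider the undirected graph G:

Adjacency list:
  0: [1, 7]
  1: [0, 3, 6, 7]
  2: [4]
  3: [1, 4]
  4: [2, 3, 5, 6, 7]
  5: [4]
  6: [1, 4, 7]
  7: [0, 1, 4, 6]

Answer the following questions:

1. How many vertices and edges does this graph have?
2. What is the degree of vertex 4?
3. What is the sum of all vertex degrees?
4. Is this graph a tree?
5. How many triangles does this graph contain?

Count: 8 vertices, 11 edges.
Vertex 4 has neighbors [2, 3, 5, 6, 7], degree = 5.
Handshaking lemma: 2 * 11 = 22.
A tree on 8 vertices has 7 edges. This graph has 11 edges (4 extra). Not a tree.
Number of triangles = 3.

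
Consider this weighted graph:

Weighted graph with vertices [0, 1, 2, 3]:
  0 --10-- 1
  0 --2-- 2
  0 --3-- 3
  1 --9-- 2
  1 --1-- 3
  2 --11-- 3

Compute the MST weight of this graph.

Applying Kruskal's algorithm (sort edges by weight, add if no cycle):
  Add (1,3) w=1
  Add (0,2) w=2
  Add (0,3) w=3
  Skip (1,2) w=9 (creates cycle)
  Skip (0,1) w=10 (creates cycle)
  Skip (2,3) w=11 (creates cycle)
MST weight = 6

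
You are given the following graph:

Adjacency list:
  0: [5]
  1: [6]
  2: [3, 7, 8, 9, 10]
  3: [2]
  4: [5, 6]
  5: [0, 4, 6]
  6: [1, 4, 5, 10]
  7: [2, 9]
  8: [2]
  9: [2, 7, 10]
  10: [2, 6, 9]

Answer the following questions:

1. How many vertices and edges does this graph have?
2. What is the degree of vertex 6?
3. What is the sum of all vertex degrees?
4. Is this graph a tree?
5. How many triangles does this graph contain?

Count: 11 vertices, 13 edges.
Vertex 6 has neighbors [1, 4, 5, 10], degree = 4.
Handshaking lemma: 2 * 13 = 26.
A tree on 11 vertices has 10 edges. This graph has 13 edges (3 extra). Not a tree.
Number of triangles = 3.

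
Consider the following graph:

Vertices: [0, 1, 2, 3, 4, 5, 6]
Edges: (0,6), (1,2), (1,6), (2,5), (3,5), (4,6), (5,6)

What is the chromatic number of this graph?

The graph has a maximum clique of size 2 (lower bound on chromatic number).
A valid 2-coloring: {0: 1, 1: 1, 2: 0, 3: 0, 4: 1, 5: 1, 6: 0}.
Chromatic number = 2.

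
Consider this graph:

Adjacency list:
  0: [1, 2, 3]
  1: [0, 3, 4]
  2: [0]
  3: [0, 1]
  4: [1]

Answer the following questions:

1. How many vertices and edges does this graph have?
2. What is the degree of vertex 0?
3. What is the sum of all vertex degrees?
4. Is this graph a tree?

Count: 5 vertices, 5 edges.
Vertex 0 has neighbors [1, 2, 3], degree = 3.
Handshaking lemma: 2 * 5 = 10.
A tree on 5 vertices has 4 edges. This graph has 5 edges (1 extra). Not a tree.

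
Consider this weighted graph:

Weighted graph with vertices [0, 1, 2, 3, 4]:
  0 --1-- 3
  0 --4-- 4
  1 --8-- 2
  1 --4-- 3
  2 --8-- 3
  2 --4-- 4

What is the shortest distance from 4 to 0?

Using Dijkstra's algorithm from vertex 4:
Shortest path: 4 -> 0
Total weight: 4 = 4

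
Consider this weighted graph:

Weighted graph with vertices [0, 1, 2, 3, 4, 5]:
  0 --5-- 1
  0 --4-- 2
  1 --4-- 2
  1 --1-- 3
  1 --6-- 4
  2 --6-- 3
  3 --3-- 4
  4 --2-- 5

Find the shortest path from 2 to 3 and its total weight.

Using Dijkstra's algorithm from vertex 2:
Shortest path: 2 -> 1 -> 3
Total weight: 4 + 1 = 5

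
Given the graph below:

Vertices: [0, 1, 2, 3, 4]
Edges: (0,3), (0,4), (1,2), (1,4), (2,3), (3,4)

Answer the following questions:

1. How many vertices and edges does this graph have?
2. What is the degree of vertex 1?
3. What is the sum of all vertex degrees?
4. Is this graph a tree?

Count: 5 vertices, 6 edges.
Vertex 1 has neighbors [2, 4], degree = 2.
Handshaking lemma: 2 * 6 = 12.
A tree on 5 vertices has 4 edges. This graph has 6 edges (2 extra). Not a tree.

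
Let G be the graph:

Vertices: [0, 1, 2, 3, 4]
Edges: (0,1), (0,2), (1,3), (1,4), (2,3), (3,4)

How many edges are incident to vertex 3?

Vertex 3 has neighbors [1, 2, 4], so deg(3) = 3.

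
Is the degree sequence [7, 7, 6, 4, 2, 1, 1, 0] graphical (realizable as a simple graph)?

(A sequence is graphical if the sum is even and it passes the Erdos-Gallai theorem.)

Sum of degrees = 28. Sum is even but fails Erdos-Gallai. The sequence is NOT graphical.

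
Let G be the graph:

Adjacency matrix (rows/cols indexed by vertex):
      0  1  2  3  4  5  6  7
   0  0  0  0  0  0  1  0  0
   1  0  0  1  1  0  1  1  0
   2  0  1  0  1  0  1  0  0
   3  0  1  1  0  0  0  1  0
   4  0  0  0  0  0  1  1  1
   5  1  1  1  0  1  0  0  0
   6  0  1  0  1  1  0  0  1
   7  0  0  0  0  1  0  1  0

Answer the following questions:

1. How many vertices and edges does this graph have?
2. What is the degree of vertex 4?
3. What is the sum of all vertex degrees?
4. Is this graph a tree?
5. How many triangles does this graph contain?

Count: 8 vertices, 12 edges.
Vertex 4 has neighbors [5, 6, 7], degree = 3.
Handshaking lemma: 2 * 12 = 24.
A tree on 8 vertices has 7 edges. This graph has 12 edges (5 extra). Not a tree.
Number of triangles = 4.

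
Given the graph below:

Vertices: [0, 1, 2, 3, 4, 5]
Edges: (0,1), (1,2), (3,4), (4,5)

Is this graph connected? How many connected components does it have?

Checking connectivity: the graph has 2 connected component(s).
Components: [[0, 1, 2], [3, 4, 5]]. The graph is NOT connected.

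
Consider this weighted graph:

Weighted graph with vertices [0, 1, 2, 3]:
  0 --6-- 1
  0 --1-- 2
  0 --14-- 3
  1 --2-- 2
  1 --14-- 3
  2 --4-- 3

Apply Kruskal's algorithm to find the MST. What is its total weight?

Applying Kruskal's algorithm (sort edges by weight, add if no cycle):
  Add (0,2) w=1
  Add (1,2) w=2
  Add (2,3) w=4
  Skip (0,1) w=6 (creates cycle)
  Skip (0,3) w=14 (creates cycle)
  Skip (1,3) w=14 (creates cycle)
MST weight = 7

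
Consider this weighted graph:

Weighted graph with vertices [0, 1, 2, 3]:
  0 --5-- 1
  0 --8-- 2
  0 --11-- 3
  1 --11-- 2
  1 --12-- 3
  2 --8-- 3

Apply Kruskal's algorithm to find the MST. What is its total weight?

Applying Kruskal's algorithm (sort edges by weight, add if no cycle):
  Add (0,1) w=5
  Add (0,2) w=8
  Add (2,3) w=8
  Skip (0,3) w=11 (creates cycle)
  Skip (1,2) w=11 (creates cycle)
  Skip (1,3) w=12 (creates cycle)
MST weight = 21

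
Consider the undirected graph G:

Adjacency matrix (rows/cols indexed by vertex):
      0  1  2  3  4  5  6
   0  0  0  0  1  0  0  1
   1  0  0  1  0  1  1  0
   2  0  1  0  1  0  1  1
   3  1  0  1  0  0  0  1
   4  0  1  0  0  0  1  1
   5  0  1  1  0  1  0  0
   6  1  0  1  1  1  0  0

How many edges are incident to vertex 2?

Vertex 2 has neighbors [1, 3, 5, 6], so deg(2) = 4.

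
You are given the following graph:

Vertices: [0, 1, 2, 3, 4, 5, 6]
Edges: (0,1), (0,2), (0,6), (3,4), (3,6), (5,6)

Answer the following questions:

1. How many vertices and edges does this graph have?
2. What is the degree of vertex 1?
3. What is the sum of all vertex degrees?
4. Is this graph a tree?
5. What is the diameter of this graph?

Count: 7 vertices, 6 edges.
Vertex 1 has neighbors [0], degree = 1.
Handshaking lemma: 2 * 6 = 12.
A graph is a tree iff it is connected and has exactly n-1 edges. This graph is connected (all 7 vertices in one component) and has 7-1 = 6 edges. It is a tree.
Diameter (longest shortest path) = 4.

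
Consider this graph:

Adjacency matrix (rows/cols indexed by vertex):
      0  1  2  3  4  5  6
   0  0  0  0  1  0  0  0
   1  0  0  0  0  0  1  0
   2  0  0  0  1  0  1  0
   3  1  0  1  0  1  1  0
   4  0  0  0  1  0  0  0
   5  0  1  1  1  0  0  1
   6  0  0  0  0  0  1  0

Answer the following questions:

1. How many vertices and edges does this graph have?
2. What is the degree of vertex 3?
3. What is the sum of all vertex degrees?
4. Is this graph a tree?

Count: 7 vertices, 7 edges.
Vertex 3 has neighbors [0, 2, 4, 5], degree = 4.
Handshaking lemma: 2 * 7 = 14.
A tree on 7 vertices has 6 edges. This graph has 7 edges (1 extra). Not a tree.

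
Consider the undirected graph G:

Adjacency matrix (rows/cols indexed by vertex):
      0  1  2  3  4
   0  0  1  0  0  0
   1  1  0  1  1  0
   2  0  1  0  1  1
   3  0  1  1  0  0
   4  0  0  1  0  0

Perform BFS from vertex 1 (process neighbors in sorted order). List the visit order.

BFS from vertex 1 (neighbors processed in ascending order):
Visit order: 1, 0, 2, 3, 4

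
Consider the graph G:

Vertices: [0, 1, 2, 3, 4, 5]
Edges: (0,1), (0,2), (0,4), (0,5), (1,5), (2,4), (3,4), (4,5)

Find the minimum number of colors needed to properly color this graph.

The graph has a maximum clique of size 3 (lower bound on chromatic number).
A valid 3-coloring: {0: 0, 1: 1, 2: 2, 3: 0, 4: 1, 5: 2}.
Chromatic number = 3.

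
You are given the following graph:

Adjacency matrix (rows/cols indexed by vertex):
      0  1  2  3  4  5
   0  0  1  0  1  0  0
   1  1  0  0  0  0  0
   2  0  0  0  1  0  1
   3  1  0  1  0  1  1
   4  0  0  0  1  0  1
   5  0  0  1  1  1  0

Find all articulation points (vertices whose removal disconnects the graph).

An articulation point is a vertex whose removal disconnects the graph.
Articulation points: [0, 3]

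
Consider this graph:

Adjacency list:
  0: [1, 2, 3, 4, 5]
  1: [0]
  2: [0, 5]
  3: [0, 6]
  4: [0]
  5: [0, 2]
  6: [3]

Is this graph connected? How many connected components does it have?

Checking connectivity: the graph has 1 connected component(s).
All vertices are reachable from each other. The graph IS connected.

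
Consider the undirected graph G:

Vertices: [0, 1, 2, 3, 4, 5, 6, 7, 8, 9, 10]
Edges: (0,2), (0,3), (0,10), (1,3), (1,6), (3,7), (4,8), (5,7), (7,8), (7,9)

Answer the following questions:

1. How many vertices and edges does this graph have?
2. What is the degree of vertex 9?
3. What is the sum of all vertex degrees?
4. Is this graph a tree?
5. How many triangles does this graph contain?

Count: 11 vertices, 10 edges.
Vertex 9 has neighbors [7], degree = 1.
Handshaking lemma: 2 * 10 = 20.
A graph is a tree iff it is connected and has exactly n-1 edges. This graph is connected (all 11 vertices in one component) and has 11-1 = 10 edges. It is a tree.
Number of triangles = 0.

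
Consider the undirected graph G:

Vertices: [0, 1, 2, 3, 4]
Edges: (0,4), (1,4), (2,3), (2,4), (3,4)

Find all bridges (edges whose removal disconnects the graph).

A bridge is an edge whose removal increases the number of connected components.
Bridges found: (0,4), (1,4)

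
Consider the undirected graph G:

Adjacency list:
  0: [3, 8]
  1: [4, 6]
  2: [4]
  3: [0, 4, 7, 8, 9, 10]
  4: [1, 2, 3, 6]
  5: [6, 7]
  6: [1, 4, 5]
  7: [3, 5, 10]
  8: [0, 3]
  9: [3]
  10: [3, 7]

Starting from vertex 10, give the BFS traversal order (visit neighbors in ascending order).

BFS from vertex 10 (neighbors processed in ascending order):
Visit order: 10, 3, 7, 0, 4, 8, 9, 5, 1, 2, 6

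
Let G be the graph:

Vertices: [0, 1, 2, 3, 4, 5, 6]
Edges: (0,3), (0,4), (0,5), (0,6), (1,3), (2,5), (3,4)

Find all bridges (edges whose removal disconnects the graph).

A bridge is an edge whose removal increases the number of connected components.
Bridges found: (0,5), (0,6), (1,3), (2,5)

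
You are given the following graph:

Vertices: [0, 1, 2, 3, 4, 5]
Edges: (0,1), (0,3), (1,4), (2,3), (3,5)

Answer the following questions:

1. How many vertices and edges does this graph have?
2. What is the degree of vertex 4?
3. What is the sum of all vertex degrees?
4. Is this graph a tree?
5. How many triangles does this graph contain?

Count: 6 vertices, 5 edges.
Vertex 4 has neighbors [1], degree = 1.
Handshaking lemma: 2 * 5 = 10.
A graph is a tree iff it is connected and has exactly n-1 edges. This graph is connected (all 6 vertices in one component) and has 6-1 = 5 edges. It is a tree.
Number of triangles = 0.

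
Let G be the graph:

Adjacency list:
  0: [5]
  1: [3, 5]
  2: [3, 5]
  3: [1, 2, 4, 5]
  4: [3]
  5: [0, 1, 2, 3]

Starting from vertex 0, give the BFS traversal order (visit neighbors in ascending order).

BFS from vertex 0 (neighbors processed in ascending order):
Visit order: 0, 5, 1, 2, 3, 4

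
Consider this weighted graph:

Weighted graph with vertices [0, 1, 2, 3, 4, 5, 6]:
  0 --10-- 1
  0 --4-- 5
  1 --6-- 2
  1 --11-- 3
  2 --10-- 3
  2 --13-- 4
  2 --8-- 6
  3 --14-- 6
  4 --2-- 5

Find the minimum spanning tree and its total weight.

Applying Kruskal's algorithm (sort edges by weight, add if no cycle):
  Add (4,5) w=2
  Add (0,5) w=4
  Add (1,2) w=6
  Add (2,6) w=8
  Add (0,1) w=10
  Add (2,3) w=10
  Skip (1,3) w=11 (creates cycle)
  Skip (2,4) w=13 (creates cycle)
  Skip (3,6) w=14 (creates cycle)
MST weight = 40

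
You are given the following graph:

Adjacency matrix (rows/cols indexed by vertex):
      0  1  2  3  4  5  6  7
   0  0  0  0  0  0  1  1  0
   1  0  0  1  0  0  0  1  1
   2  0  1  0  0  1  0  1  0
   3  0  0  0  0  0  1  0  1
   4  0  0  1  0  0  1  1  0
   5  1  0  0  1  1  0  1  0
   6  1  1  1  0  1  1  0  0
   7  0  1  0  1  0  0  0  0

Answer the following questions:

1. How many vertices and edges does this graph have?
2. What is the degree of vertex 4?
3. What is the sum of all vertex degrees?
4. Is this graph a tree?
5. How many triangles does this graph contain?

Count: 8 vertices, 12 edges.
Vertex 4 has neighbors [2, 5, 6], degree = 3.
Handshaking lemma: 2 * 12 = 24.
A tree on 8 vertices has 7 edges. This graph has 12 edges (5 extra). Not a tree.
Number of triangles = 4.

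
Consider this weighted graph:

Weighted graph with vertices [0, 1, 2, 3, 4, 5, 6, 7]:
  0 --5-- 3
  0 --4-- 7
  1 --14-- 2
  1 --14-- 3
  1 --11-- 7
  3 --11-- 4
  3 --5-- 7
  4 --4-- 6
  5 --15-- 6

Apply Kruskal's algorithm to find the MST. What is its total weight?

Applying Kruskal's algorithm (sort edges by weight, add if no cycle):
  Add (0,7) w=4
  Add (4,6) w=4
  Add (0,3) w=5
  Skip (3,7) w=5 (creates cycle)
  Add (1,7) w=11
  Add (3,4) w=11
  Add (1,2) w=14
  Skip (1,3) w=14 (creates cycle)
  Add (5,6) w=15
MST weight = 64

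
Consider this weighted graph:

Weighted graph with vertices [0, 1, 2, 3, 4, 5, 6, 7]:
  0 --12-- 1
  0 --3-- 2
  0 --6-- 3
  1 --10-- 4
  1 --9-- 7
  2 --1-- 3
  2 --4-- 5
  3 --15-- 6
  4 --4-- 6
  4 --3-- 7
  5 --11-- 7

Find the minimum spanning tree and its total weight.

Applying Kruskal's algorithm (sort edges by weight, add if no cycle):
  Add (2,3) w=1
  Add (0,2) w=3
  Add (4,7) w=3
  Add (2,5) w=4
  Add (4,6) w=4
  Skip (0,3) w=6 (creates cycle)
  Add (1,7) w=9
  Skip (1,4) w=10 (creates cycle)
  Add (5,7) w=11
  Skip (0,1) w=12 (creates cycle)
  Skip (3,6) w=15 (creates cycle)
MST weight = 35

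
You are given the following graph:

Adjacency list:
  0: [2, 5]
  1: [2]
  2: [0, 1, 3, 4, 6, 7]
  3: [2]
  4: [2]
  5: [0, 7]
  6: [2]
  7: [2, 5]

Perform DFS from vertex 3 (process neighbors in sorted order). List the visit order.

DFS from vertex 3 (neighbors processed in ascending order):
Visit order: 3, 2, 0, 5, 7, 1, 4, 6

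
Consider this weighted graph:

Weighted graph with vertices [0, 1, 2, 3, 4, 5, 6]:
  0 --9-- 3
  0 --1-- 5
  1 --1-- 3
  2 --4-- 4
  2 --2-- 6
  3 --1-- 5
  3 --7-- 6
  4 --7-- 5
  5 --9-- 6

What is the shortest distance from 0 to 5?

Using Dijkstra's algorithm from vertex 0:
Shortest path: 0 -> 5
Total weight: 1 = 1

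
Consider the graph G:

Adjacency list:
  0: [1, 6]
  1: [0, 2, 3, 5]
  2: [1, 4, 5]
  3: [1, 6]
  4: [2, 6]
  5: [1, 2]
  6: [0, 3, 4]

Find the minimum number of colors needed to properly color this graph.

The graph has a maximum clique of size 3 (lower bound on chromatic number).
A valid 3-coloring: {0: 1, 1: 0, 2: 1, 3: 1, 4: 2, 5: 2, 6: 0}.
Chromatic number = 3.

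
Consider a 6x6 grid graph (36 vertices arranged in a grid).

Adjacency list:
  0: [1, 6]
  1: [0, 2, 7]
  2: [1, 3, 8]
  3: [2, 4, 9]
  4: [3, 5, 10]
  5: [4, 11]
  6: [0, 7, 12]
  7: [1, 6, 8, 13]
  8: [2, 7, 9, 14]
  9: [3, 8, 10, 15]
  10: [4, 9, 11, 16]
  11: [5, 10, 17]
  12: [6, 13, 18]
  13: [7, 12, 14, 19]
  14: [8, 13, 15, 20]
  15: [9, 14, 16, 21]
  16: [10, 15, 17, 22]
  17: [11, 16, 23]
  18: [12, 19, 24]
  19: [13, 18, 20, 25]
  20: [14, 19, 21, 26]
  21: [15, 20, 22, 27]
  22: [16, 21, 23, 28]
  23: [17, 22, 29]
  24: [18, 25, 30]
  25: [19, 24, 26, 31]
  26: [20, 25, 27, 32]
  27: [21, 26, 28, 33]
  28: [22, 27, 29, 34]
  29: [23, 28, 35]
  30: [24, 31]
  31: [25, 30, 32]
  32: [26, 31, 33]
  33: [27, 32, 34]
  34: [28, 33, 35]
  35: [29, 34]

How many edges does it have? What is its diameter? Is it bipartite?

A 6x6 grid has 30 vertical edges and 30 horizontal edges.
Total edges = 30 + 30 = 60.
Diameter = (6-1) + (6-1) = 10 (corner to opposite corner).
Grid graphs are bipartite (checkerboard coloring).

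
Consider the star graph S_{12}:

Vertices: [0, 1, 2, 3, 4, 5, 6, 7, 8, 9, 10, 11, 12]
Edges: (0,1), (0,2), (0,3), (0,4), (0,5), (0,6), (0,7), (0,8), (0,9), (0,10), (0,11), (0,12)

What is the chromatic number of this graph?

S_{12} has one hub adjacent to 12 leaves; leaves are pairwise non-adjacent.
Color the hub 0 and every leaf 1.
Chromatic number = 2.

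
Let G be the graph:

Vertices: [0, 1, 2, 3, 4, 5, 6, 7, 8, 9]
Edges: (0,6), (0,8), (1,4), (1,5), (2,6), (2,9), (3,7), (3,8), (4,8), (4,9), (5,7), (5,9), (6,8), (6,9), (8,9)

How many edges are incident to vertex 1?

Vertex 1 has neighbors [4, 5], so deg(1) = 2.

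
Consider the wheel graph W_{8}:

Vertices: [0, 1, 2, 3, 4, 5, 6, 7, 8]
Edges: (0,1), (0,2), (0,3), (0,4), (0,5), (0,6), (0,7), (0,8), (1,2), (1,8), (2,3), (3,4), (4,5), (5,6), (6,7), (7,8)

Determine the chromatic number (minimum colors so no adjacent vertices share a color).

W_{8} = C_{8} plus a hub adjacent to every cycle vertex.
The outer cycle needs 2 colors (even cycle); the hub is adjacent to all of them so needs a fresh color.
Chromatic number = 2 + 1 = 3.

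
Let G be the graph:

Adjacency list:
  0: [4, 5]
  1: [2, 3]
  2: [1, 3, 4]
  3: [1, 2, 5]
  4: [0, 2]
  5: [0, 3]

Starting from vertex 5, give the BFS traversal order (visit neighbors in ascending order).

BFS from vertex 5 (neighbors processed in ascending order):
Visit order: 5, 0, 3, 4, 1, 2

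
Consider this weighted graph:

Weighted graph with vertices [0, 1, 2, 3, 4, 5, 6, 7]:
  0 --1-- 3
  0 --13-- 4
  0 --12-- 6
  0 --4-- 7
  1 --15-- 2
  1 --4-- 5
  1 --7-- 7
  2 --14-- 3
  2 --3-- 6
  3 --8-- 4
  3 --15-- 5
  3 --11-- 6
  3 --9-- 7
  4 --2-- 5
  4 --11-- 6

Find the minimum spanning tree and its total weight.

Applying Kruskal's algorithm (sort edges by weight, add if no cycle):
  Add (0,3) w=1
  Add (4,5) w=2
  Add (2,6) w=3
  Add (0,7) w=4
  Add (1,5) w=4
  Add (1,7) w=7
  Skip (3,4) w=8 (creates cycle)
  Skip (3,7) w=9 (creates cycle)
  Add (3,6) w=11
  Skip (4,6) w=11 (creates cycle)
  Skip (0,6) w=12 (creates cycle)
  Skip (0,4) w=13 (creates cycle)
  Skip (2,3) w=14 (creates cycle)
  Skip (1,2) w=15 (creates cycle)
  Skip (3,5) w=15 (creates cycle)
MST weight = 32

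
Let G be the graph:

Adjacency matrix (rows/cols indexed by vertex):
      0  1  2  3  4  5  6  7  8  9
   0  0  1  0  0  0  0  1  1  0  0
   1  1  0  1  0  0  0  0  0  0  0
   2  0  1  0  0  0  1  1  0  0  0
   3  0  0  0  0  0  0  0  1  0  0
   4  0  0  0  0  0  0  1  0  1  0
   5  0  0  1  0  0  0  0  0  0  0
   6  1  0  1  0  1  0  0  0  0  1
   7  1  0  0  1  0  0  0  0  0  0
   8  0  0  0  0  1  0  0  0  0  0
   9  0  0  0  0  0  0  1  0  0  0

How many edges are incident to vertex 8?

Vertex 8 has neighbors [4], so deg(8) = 1.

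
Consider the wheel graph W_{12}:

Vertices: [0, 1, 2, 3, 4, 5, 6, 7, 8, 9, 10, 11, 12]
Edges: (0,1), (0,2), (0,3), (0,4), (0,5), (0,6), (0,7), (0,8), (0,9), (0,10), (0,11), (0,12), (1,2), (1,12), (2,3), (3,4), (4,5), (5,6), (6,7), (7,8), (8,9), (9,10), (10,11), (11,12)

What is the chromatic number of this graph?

W_{12} = C_{12} plus a hub adjacent to every cycle vertex.
The outer cycle needs 2 colors (even cycle); the hub is adjacent to all of them so needs a fresh color.
Chromatic number = 2 + 1 = 3.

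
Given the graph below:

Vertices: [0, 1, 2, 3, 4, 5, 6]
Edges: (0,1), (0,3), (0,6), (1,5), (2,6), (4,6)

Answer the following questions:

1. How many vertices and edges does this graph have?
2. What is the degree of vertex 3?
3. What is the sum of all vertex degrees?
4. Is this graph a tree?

Count: 7 vertices, 6 edges.
Vertex 3 has neighbors [0], degree = 1.
Handshaking lemma: 2 * 6 = 12.
A graph is a tree iff it is connected and has exactly n-1 edges. This graph is connected (all 7 vertices in one component) and has 7-1 = 6 edges. It is a tree.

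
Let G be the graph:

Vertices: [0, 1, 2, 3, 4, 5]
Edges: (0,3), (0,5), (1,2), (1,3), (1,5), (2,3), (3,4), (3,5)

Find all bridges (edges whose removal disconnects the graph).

A bridge is an edge whose removal increases the number of connected components.
Bridges found: (3,4)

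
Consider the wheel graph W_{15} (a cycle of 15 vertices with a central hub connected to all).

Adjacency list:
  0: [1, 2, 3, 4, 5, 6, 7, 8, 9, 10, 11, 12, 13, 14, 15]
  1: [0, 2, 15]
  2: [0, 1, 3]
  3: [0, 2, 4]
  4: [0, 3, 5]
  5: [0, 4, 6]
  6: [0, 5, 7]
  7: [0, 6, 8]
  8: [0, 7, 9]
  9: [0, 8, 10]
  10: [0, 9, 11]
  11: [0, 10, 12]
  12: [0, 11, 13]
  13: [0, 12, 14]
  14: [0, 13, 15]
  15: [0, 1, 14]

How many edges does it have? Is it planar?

Wheel graph W_{15}: 15 cycle edges + 15 spoke edges = 30 edges.
Total vertices: 16.
The graph is planar.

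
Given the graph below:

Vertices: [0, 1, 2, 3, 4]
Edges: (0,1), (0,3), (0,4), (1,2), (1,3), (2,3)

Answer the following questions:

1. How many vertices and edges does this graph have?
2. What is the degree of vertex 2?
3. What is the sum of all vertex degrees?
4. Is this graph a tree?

Count: 5 vertices, 6 edges.
Vertex 2 has neighbors [1, 3], degree = 2.
Handshaking lemma: 2 * 6 = 12.
A tree on 5 vertices has 4 edges. This graph has 6 edges (2 extra). Not a tree.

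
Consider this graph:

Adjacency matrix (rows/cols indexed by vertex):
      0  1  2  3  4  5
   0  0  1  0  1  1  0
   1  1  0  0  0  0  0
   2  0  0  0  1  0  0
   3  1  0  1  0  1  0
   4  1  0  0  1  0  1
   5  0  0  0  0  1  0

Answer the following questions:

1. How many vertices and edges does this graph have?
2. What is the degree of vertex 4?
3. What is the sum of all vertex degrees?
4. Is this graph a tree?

Count: 6 vertices, 6 edges.
Vertex 4 has neighbors [0, 3, 5], degree = 3.
Handshaking lemma: 2 * 6 = 12.
A tree on 6 vertices has 5 edges. This graph has 6 edges (1 extra). Not a tree.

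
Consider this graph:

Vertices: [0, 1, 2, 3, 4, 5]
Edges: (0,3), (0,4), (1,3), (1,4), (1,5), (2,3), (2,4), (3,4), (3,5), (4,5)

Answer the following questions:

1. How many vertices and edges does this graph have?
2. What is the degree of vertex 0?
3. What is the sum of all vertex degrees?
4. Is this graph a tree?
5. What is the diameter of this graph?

Count: 6 vertices, 10 edges.
Vertex 0 has neighbors [3, 4], degree = 2.
Handshaking lemma: 2 * 10 = 20.
A tree on 6 vertices has 5 edges. This graph has 10 edges (5 extra). Not a tree.
Diameter (longest shortest path) = 2.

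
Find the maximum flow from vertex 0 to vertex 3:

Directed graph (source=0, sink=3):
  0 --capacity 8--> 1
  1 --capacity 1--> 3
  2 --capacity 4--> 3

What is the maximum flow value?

Computing max flow:
  Flow on (0->1): 1/8
  Flow on (1->3): 1/1
Maximum flow = 1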